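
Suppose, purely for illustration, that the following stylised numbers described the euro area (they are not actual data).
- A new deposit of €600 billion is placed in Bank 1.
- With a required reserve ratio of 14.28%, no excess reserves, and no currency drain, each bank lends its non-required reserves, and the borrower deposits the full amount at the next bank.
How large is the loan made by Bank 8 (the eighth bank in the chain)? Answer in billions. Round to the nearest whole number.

Each bank lends a fraction (1 − rr) = 0.8572 of the deposit it receives, so Bank 8 receives 600·0.8572^7 and lends 600·0.8572^8 ≈ 174.9075 billion.

€175 billion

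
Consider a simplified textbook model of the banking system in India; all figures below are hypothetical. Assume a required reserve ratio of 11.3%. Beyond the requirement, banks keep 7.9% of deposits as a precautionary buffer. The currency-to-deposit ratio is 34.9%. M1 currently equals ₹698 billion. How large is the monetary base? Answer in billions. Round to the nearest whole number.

The money multiplier is m = (1 + c) / (rr + e + c) = (1 + 0.349) / (0.113 + 0.079 + 0.349) ≈ 2.4935.
MB = M / m = 698 / 2.4935 ≈ 279.9278 billion.

₹280 billion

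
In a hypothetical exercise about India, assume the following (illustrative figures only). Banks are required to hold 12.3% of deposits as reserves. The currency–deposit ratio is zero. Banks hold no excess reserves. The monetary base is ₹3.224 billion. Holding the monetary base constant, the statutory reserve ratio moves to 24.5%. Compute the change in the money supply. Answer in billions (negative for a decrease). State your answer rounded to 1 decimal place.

Initially m₁ = 1 / (0.123) ≈ 8.1301, so M₁ = 8.1301 × 3.224 ≈ 26.2114 billion.
After the change m₂ = 1 / (0.245) ≈ 4.0816, so M₂ = 4.0816 × 3.224 ≈ 13.1591 billion.
ΔM = M₂ − M₁ = 13.1591 − 26.2114 = -13.0523 billion.

-13.1 billion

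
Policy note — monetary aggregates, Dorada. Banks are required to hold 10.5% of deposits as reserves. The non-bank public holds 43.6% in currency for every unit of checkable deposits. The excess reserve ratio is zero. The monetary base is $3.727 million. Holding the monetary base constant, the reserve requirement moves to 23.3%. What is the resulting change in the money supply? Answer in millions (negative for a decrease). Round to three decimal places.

-1.893 million

Initially m₁ = (1 + 0.436) / (0.105 + 0.436) ≈ 2.65434, so M₁ = 2.65434 × 3.727 ≈ 9.8927 million.
After the change m₂ = (1 + 0.436) / (0.233 + 0.436) ≈ 2.14649, so M₂ = 2.14649 × 3.727 ≈ 8 million.
ΔM = M₂ − M₁ = 8 − 9.8927 = -1.8927 million.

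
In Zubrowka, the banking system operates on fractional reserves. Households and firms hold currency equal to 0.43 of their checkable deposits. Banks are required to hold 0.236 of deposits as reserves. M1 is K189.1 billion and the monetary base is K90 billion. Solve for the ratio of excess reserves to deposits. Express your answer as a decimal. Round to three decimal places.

Using m = M/MB = 189.1/90 ≈ 2.101111. Since m = (1 + c)/(c + rr + e), the denominator satisfies c + rr + e = (1 + c)/m = (1 + 0.43) / 2.101111 ≈ 0.680592.
With c = 0.43 and rr = 0.236, the ratio of excess reserves to deposits is 0.680592 − 0.43 − 0.236 = 0.014592.

0.015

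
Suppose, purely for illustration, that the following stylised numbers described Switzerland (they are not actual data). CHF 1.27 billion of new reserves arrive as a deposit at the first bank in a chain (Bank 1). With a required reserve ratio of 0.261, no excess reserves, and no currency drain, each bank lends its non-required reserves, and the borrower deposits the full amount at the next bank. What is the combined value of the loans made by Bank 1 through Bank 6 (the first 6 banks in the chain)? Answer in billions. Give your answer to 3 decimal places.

Bank i lends (1 − rr)^i of the original deposit: Bank 1 lends 1.27·0.7390 ≈ 0.9385, Bank 2 lends 1.27·0.7390² ≈ 0.6936, and so on.
Summing a geometric series: total = 1.27·[0.7390·(1 − 0.7390^6) / (1 − 0.7390)] ≈ 3.0102 billion.

CHF 3.010 billion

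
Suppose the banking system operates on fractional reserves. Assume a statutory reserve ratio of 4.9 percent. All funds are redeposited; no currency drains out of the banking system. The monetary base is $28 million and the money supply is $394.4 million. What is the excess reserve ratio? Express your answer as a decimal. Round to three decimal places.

Using m = M/MB = 394.4/28 ≈ 14.085714. Since m = (1 + c)/(c + rr + e), the denominator satisfies c + rr + e = (1 + c)/m = (1 + 0) / 14.085714 ≈ 0.070994.
With c = 0 and rr = 0.049, the excess reserve ratio is 0.070994 − 0 − 0.049 = 0.021994.

0.022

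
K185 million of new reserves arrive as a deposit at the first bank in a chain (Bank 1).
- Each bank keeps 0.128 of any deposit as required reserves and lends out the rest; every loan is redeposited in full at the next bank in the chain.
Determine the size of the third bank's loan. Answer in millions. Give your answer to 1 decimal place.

Each bank lends a fraction (1 − rr) = 0.8720 of the deposit it receives, so Bank 3 receives 185·0.8720^2 and lends 185·0.8720^3 ≈ 122.6651 million.

K122.7 million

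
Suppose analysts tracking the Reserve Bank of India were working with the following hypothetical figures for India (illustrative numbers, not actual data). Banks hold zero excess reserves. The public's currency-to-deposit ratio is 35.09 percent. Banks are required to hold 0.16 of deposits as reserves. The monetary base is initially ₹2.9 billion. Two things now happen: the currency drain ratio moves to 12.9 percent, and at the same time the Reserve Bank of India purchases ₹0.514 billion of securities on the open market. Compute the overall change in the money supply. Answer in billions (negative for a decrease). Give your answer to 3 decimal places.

Before: m₁ = (1 + 0.3509) / (0.16 + 0.3509) ≈ 2.64416, MB₁ = 2.9, so M₁ = 2.64416 × 2.9 ≈ 7.6681 billion.
After: m₂ = (1 + 0.129) / (0.16 + 0.129) ≈ 3.90657, MB₂ = 2.9 + 0.514 = 3.414, so M₂ = 3.90657 × 3.414 ≈ 13.337 billion.
ΔM = M₂ − M₁ = 13.337 − 7.6681 = 5.6689 billion.

₹5.669 billion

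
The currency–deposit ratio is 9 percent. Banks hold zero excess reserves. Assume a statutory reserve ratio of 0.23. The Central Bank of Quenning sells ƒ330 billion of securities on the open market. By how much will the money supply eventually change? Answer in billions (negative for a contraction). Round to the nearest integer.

The money multiplier is m = (1 + c) / (rr + c) = (1 + 0.09) / (0.23 + 0.09) ≈ 3.4062.
The sale removes 330 billion of base, so ΔM = m × ΔMB = 3.4062 × (−330) = -1124.046 billion.

-1124 billion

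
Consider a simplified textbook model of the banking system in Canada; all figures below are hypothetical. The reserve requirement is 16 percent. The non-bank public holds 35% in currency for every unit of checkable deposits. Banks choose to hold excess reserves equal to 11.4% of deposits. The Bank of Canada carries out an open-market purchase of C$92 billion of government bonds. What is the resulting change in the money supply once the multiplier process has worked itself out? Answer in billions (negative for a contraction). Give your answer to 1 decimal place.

The money multiplier is m = (1 + c) / (rr + e + c) = (1 + 0.35) / (0.16 + 0.114 + 0.35) ≈ 2.1635.
The purchase adds 92 billion of base, so ΔM = m × ΔMB = 2.1635 × (+92) = 199.042 billion.

C$199.0 billion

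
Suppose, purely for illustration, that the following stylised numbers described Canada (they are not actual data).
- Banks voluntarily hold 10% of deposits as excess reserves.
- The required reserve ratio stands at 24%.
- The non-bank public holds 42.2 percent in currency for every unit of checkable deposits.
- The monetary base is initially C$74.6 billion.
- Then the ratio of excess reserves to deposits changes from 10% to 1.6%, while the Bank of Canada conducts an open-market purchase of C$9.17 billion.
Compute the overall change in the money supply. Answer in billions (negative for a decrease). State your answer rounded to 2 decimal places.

C$36.48 billion

Before: m₁ = (1 + 0.422) / (0.24 + 0.1 + 0.422) ≈ 1.86614, MB₁ = 74.6, so M₁ = 1.86614 × 74.6 ≈ 139.214 billion.
After: m₂ = (1 + 0.422) / (0.24 + 0.016 + 0.422) ≈ 2.09735, MB₂ = 74.6 + 9.17 = 83.77, so M₂ = 2.09735 × 83.77 ≈ 175.695 billion.
ΔM = M₂ − M₁ = 175.695 − 139.214 = 36.481 billion.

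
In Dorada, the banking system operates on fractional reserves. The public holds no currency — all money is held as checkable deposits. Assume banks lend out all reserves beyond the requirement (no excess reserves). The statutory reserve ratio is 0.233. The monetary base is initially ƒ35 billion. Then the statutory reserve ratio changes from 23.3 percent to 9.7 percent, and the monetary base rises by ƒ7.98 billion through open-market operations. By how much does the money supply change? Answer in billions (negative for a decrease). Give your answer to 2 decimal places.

Before: m₁ = 1 / (0.233) ≈ 4.29185, MB₁ = 35, so M₁ = 4.29185 × 35 ≈ 150.2148 billion.
After: m₂ = 1 / (0.097) ≈ 10.30928, MB₂ = 35 + 7.98 = 42.98, so M₂ = 10.30928 × 42.98 ≈ 443.0929 billion.
ΔM = M₂ − M₁ = 443.0929 − 150.2148 = 292.8781 billion.

ƒ292.88 billion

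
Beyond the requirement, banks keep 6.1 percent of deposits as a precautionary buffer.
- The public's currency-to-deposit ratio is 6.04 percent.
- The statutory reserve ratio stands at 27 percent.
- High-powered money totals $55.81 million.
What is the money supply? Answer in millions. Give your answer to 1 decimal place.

$151.2 million

The money multiplier is m = (1 + c) / (rr + e + c) = (1 + 0.0604) / (0.27 + 0.061 + 0.0604) ≈ 2.7092.
So M = m × MB = 2.7092 × 55.81 ≈ 151.2005 million.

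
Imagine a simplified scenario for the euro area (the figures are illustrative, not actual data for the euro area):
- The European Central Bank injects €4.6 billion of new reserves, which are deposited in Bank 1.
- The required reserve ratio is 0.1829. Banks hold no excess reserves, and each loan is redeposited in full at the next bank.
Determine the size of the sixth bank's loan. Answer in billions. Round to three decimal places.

€1.369 billion

Each bank lends a fraction (1 − rr) = 0.8171 of the deposit it receives, so Bank 6 receives 4.6·0.8171^5 and lends 4.6·0.8171^6 ≈ 1.3690 billion.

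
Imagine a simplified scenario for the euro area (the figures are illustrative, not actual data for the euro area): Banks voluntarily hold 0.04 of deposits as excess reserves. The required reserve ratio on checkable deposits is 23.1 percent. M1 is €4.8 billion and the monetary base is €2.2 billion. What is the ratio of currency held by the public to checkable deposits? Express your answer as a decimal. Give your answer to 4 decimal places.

Using m = M/MB = 4.8/2.2 ≈ 2.181818. From m = (1 + c)/(c + rr + e), rearranging gives 1 + c = m·(c + rr + e), so c·(1 − m) = m·(rr + e) − 1.
Hence c = [m·(rr + e) − 1]/(1 − m) = [2.181818 × (0.231 + 0.04) − 1] / (1 − 2.181818) ≈ 0.345846.

0.3458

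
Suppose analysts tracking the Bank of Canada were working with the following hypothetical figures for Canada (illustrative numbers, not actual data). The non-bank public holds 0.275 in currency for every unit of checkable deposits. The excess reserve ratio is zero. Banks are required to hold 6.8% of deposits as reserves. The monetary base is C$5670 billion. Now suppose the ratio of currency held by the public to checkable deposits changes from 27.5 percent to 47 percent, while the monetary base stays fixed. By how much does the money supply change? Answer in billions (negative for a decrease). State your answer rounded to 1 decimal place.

Initially m₁ = (1 + 0.275) / (0.068 + 0.275) ≈ 3.717201, so M₁ = 3.717201 × 5670 ≈ 21076.5297 billion.
After the change m₂ = (1 + 0.47) / (0.068 + 0.47) ≈ 2.732342, so M₂ = 2.732342 × 5670 ≈ 15492.3791 billion.
ΔM = M₂ − M₁ = 15492.3791 − 21076.5297 = -5584.1506 billion.

-5584.2 billion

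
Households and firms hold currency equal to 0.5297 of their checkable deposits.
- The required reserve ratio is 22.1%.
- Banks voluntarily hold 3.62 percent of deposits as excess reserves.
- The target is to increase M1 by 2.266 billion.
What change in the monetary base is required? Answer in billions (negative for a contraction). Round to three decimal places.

1.166 billion

The money multiplier is m = (1 + c) / (rr + e + c) = (1 + 0.5297) / (0.221 + 0.0362 + 0.5297) ≈ 1.94396.
ΔMB = ΔM / m = (+2.266) / 1.94396 ≈ 1.1657 billion.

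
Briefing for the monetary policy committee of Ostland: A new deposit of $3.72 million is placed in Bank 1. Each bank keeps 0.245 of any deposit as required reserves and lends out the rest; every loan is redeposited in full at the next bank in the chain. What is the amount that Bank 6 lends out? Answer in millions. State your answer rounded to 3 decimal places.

Each bank lends a fraction (1 − rr) = 0.7550 of the deposit it receives, so Bank 6 receives 3.72·0.7550^5 and lends 3.72·0.7550^6 ≈ 0.6890 million.

$0.689 million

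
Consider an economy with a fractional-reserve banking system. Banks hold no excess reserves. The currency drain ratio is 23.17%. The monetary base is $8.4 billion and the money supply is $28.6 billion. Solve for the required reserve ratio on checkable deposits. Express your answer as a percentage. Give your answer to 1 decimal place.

Using m = M/MB = 28.6/8.4 ≈ 3.404762. Since m = (1 + c)/(c + rr + e), the denominator satisfies c + rr + e = (1 + c)/m = (1 + 0.2317) / 3.404762 ≈ 0.361758.
With c = 0.2317 and e = 0, the required reserve ratio on checkable deposits is 0.361758 − 0.2317 − 0 = 0.130058.

13.0%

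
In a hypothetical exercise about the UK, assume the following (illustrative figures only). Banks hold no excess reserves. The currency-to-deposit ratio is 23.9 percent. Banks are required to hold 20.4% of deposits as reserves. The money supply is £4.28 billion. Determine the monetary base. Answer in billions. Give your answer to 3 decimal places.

£1.530 billion

The money multiplier is m = (1 + c) / (rr + c) = (1 + 0.239) / (0.204 + 0.239) ≈ 2.79684.
MB = M / m = 4.28 / 2.79684 ≈ 1.5303 billion.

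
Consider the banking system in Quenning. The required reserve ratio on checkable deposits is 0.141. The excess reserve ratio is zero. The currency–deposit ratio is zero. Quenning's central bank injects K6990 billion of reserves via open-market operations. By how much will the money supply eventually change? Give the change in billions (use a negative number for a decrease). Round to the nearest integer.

The simple money multiplier is m = 1/rr = 1/0.141 ≈ 7.09220.
An open-market purchase increases the monetary base by 6990 billion, so ΔM = m × ΔMB = 7.09220 × 6990 = 49574.478 billion.

K49574 billion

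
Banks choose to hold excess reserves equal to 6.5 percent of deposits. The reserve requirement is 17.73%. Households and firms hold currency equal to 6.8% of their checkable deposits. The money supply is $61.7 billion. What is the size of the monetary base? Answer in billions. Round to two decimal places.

$17.93 billion

The money multiplier is m = (1 + c) / (rr + e + c) = (1 + 0.068) / (0.1773 + 0.065 + 0.068) ≈ 3.44183.
MB = M / m = 61.7 / 3.44183 ≈ 17.9265 billion.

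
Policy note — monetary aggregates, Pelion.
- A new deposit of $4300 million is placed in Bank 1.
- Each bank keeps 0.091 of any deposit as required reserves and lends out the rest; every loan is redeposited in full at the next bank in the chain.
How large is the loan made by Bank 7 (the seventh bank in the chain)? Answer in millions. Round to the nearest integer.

$2205 million

Each bank lends a fraction (1 − rr) = 0.9090 of the deposit it receives, so Bank 7 receives 4300·0.9090^6 and lends 4300·0.9090^7 ≈ 2205.0358 million.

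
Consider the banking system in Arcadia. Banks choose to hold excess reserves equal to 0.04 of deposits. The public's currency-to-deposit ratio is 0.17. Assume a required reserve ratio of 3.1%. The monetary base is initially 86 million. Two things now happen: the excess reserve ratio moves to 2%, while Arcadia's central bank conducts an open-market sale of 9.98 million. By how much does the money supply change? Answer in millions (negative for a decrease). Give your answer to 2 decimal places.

Before: m₁ = (1 + 0.17) / (0.031 + 0.04 + 0.17) ≈ 4.85477, MB₁ = 86, so M₁ = 4.85477 × 86 ≈ 417.5102 million.
After: m₂ = (1 + 0.17) / (0.031 + 0.02 + 0.17) ≈ 5.29412, MB₂ = 86 − 9.98 = 76.02, so M₂ = 5.29412 × 76.02 ≈ 402.459 million.
ΔM = M₂ − M₁ = 402.459 − 417.5102 = -15.0512 million.

-15.05 million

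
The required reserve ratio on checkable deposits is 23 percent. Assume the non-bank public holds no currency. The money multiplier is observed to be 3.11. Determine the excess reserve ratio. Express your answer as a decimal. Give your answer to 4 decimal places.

Using m = 3.11. Since m = (1 + c)/(c + rr + e), the denominator satisfies c + rr + e = (1 + c)/m = (1 + 0) / 3.11 ≈ 0.321543.
With c = 0 and rr = 0.23, the excess reserve ratio is 0.321543 − 0 − 0.23 = 0.091543.

0.0915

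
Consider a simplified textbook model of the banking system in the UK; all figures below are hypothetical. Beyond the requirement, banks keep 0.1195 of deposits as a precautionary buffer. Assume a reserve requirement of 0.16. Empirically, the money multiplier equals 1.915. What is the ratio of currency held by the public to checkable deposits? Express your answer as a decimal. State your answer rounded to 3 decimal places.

0.508

Using m = 1.915. From m = (1 + c)/(c + rr + e), rearranging gives 1 + c = m·(c + rr + e), so c·(1 − m) = m·(rr + e) − 1.
Hence c = [m·(rr + e) − 1]/(1 − m) = [1.915 × (0.16 + 0.1195) − 1] / (1 − 1.915) ≈ 0.507932.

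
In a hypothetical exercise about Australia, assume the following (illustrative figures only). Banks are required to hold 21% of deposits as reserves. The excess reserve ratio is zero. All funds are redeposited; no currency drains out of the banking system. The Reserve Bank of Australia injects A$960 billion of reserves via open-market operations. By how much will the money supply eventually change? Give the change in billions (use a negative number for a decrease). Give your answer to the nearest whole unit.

The simple money multiplier is m = 1/rr = 1/0.21 ≈ 4.7619.
An open-market purchase increases the monetary base by 960 billion, so ΔM = m × ΔMB = 4.7619 × 960 = 4571.424 billion.

A$4571 billion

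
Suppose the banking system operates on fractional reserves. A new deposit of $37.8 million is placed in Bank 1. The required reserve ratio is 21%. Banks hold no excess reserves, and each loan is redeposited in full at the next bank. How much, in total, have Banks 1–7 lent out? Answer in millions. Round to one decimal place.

$114.9 million

Bank i lends (1 − rr)^i of the original deposit: Bank 1 lends 37.8·0.7900 = 29.8620, Bank 2 lends 37.8·0.7900² ≈ 23.5910, and so on.
Summing a geometric series: total = 37.8·[0.7900·(1 − 0.7900^7) / (1 − 0.7900)] ≈ 114.8920 million.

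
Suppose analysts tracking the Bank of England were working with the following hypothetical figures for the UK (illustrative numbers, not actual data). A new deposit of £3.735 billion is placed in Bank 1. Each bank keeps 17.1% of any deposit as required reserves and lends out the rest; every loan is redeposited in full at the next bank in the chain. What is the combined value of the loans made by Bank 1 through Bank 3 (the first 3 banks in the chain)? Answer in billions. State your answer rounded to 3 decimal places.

£7.791 billion

Bank i lends (1 − rr)^i of the original deposit: Bank 1 lends 3.735·0.8290 ≈ 3.0963, Bank 2 lends 3.735·0.8290² ≈ 2.5668, and so on.
Summing a geometric series: total = 3.735·[0.8290·(1 − 0.8290^3) / (1 − 0.8290)] ≈ 7.7911 billion.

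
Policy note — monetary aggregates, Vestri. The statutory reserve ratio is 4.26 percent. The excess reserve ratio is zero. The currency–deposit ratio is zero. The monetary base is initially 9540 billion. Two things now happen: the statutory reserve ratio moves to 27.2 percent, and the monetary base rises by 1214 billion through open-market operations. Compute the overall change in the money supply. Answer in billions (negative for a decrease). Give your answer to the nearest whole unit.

-184407 billion

Before: m₁ = 1 / (0.0426) ≈ 23.474178, MB₁ = 9540, so M₁ = 23.474178 × 9540 ≈ 223943.6581 billion.
After: m₂ = 1 / (0.272) ≈ 3.676471, MB₂ = 9540 + 1214 = 10754, so M₂ = 3.676471 × 10754 ≈ 39536.7691 billion.
ΔM = M₂ − M₁ = 39536.7691 − 223943.6581 = -184406.889 billion.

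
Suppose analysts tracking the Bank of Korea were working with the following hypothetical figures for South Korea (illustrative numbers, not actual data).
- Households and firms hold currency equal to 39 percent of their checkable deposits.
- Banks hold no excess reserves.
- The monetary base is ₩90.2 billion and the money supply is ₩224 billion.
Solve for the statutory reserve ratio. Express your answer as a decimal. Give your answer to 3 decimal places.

0.170

Using m = M/MB = 224/90.2 ≈ 2.483370. Since m = (1 + c)/(c + rr + e), the denominator satisfies c + rr + e = (1 + c)/m = (1 + 0.39) / 2.483370 ≈ 0.559723.
With c = 0.39 and e = 0, the statutory reserve ratio is 0.559723 − 0.39 − 0 = 0.169723.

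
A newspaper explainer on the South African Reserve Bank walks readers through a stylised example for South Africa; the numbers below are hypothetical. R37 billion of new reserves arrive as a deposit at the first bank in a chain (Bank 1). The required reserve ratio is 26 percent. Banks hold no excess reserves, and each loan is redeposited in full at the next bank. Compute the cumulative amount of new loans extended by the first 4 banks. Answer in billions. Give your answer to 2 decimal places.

Bank i lends (1 − rr)^i of the original deposit: Bank 1 lends 37·0.7400 = 27.3800, Bank 2 lends 37·0.7400² = 20.2612, and so on.
Summing a geometric series: total = 37·[0.7400·(1 − 0.7400^4) / (1 − 0.7400)] ≈ 73.7295 billion.

R73.73 billion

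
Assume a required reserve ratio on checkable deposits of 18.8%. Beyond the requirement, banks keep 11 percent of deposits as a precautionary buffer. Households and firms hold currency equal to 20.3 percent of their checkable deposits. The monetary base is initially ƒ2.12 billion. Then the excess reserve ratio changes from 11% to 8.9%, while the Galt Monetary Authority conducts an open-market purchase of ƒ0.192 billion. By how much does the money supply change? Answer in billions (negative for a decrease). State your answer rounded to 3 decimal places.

ƒ0.704 billion

Before: m₁ = (1 + 0.203) / (0.188 + 0.11 + 0.203) ≈ 2.40120, MB₁ = 2.12, so M₁ = 2.40120 × 2.12 ≈ 5.0905 billion.
After: m₂ = (1 + 0.203) / (0.188 + 0.089 + 0.203) = 2.50625, MB₂ = 2.12 + 0.192 = 2.312, so M₂ = 2.50625 × 2.312 ≈ 5.7945 billion.
ΔM = M₂ − M₁ = 5.7945 − 5.0905 = 0.704 billion.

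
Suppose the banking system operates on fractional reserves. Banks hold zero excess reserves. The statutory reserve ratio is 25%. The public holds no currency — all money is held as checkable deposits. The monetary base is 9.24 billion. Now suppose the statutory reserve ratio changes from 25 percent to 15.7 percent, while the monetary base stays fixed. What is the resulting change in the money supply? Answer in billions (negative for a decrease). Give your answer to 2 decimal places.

Initially m₁ = 1 / (0.25) = 4, so M₁ = 4 × 9.24 = 36.96 billion.
After the change m₂ = 1 / (0.157) ≈ 6.3694, so M₂ = 6.3694 × 9.24 ≈ 58.8533 billion.
ΔM = M₂ − M₁ = 58.8533 − 36.96 = 21.8933 billion.

21.89 billion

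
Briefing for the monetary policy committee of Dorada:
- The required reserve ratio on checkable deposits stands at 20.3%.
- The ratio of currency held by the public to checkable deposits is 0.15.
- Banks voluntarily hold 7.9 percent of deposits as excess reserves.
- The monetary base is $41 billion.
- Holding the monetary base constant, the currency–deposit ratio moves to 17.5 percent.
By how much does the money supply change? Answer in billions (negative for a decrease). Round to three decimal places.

Initially m₁ = (1 + 0.15) / (0.203 + 0.079 + 0.15) ≈ 2.662037, so M₁ = 2.662037 × 41 ≈ 109.1435 billion.
After the change m₂ = (1 + 0.175) / (0.203 + 0.079 + 0.175) ≈ 2.571116, so M₂ = 2.571116 × 41 ≈ 105.4158 billion.
ΔM = M₂ − M₁ = 105.4158 − 109.1435 = -3.7277 billion.

-3.728 billion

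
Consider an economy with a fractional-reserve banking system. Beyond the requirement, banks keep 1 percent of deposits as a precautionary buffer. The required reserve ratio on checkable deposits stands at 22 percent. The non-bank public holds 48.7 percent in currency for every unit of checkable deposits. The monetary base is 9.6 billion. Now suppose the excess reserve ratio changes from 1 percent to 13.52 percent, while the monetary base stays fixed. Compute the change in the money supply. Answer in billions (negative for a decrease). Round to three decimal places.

Initially m₁ = (1 + 0.487) / (0.22 + 0.01 + 0.487) ≈ 2.07392, so M₁ = 2.07392 × 9.6 ≈ 19.9096 billion.
After the change m₂ = (1 + 0.487) / (0.22 + 0.1352 + 0.487) ≈ 1.76561, so M₂ = 1.76561 × 9.6 ≈ 16.9499 billion.
ΔM = M₂ − M₁ = 16.9499 − 19.9096 = -2.9597 billion.

-2.960 billion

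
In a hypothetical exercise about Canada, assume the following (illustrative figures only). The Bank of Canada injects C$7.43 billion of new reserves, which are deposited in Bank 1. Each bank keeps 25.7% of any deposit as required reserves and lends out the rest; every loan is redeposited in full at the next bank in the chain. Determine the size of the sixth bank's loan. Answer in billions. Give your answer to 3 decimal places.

Each bank lends a fraction (1 − rr) = 0.7430 of the deposit it receives, so Bank 6 receives 7.43·0.7430^5 and lends 7.43·0.7430^6 ≈ 1.2500 billion.

C$1.250 billion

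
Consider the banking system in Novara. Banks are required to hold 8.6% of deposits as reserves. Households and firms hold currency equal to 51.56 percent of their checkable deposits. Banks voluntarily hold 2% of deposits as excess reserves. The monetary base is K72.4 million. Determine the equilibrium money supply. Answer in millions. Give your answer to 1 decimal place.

The money multiplier is m = (1 + c) / (rr + e + c) = (1 + 0.5156) / (0.086 + 0.02 + 0.5156) ≈ 2.4382.
So M = m × MB = 2.4382 × 72.4 ≈ 176.5257 million.

K176.5 million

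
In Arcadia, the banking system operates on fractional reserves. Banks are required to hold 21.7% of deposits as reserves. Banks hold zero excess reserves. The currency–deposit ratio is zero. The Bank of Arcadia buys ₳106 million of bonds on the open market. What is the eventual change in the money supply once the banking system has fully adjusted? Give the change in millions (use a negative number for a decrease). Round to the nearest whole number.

₳488 million

The simple money multiplier is m = 1/rr = 1/0.217 ≈ 4.6083.
An open-market purchase increases the monetary base by 106 million, so ΔM = m × ΔMB = 4.6083 × 106 = 488.4798 million.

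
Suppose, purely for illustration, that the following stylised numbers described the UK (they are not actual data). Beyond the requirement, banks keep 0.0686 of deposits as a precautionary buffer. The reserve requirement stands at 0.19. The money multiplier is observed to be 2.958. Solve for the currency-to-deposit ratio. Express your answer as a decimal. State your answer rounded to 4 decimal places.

0.1201

Using m = 2.958. From m = (1 + c)/(c + rr + e), rearranging gives 1 + c = m·(c + rr + e), so c·(1 − m) = m·(rr + e) − 1.
Hence c = [m·(rr + e) − 1]/(1 − m) = [2.958 × (0.19 + 0.0686) − 1] / (1 − 2.958) ≈ 0.120052.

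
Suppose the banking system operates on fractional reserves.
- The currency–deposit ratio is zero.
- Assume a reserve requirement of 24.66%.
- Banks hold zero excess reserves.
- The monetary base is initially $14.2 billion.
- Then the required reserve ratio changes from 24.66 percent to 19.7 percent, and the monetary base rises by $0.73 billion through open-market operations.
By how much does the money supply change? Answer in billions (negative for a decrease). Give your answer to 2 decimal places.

$18.20 billion

Before: m₁ = 1 / (0.2466) ≈ 4.05515, MB₁ = 14.2, so M₁ = 4.05515 × 14.2 ≈ 57.5831 billion.
After: m₂ = 1 / (0.197) ≈ 5.07614, MB₂ = 14.2 + 0.73 = 14.93, so M₂ = 5.07614 × 14.93 ≈ 75.7868 billion.
ΔM = M₂ − M₁ = 75.7868 − 57.5831 = 18.2037 billion.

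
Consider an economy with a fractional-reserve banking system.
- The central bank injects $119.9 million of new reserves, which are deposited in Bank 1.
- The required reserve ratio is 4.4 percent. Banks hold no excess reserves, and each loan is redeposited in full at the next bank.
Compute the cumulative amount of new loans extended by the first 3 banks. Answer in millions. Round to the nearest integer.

Bank i lends (1 − rr)^i of the original deposit: Bank 1 lends 119.9·0.9560 = 114.6244, Bank 2 lends 119.9·0.9560² ≈ 109.5809, and so on.
Summing a geometric series: total = 119.9·[0.9560·(1 − 0.9560^3) / (1 − 0.9560)] ≈ 328.9647 million.

$329 million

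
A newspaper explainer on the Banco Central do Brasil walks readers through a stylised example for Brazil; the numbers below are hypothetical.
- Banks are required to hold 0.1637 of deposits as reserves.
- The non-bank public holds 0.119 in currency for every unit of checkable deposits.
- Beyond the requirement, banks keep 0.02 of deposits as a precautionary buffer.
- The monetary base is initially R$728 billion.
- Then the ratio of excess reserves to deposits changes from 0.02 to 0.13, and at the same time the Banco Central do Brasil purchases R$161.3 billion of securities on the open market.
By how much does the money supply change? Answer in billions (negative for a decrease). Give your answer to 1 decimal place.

Before: m₁ = (1 + 0.119) / (0.1637 + 0.02 + 0.119) ≈ 3.69673, MB₁ = 728, so M₁ = 3.69673 × 728 ≈ 2691.2194 billion.
After: m₂ = (1 + 0.119) / (0.1637 + 0.13 + 0.119) ≈ 2.71141, MB₂ = 728 + 161.3 = 889.3, so M₂ = 2.71141 × 889.3 ≈ 2411.2569 billion.
ΔM = M₂ − M₁ = 2411.2569 − 2691.2194 = -279.9625 billion.

-280.0 billion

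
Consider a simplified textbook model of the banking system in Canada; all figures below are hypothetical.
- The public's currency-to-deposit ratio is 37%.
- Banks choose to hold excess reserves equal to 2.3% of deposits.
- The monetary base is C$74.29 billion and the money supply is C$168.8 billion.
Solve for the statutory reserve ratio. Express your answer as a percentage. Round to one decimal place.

21.0%

Using m = M/MB = 168.8/74.29 ≈ 2.272177. Since m = (1 + c)/(c + rr + e), the denominator satisfies c + rr + e = (1 + c)/m = (1 + 0.37) / 2.272177 ≈ 0.602946.
With c = 0.37 and e = 0.023, the statutory reserve ratio is 0.602946 − 0.37 − 0.023 = 0.209946.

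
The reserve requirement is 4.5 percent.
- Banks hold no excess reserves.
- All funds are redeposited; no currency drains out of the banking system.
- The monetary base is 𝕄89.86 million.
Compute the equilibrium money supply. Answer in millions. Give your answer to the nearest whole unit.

𝕄1997 million

With no currency drain or excess reserves, the money multiplier is m = 1/rr = 1/0.045 ≈ 22.2222.
Money supply M = m × MB = 22.2222 × 89.86 ≈ 1996.8869 million.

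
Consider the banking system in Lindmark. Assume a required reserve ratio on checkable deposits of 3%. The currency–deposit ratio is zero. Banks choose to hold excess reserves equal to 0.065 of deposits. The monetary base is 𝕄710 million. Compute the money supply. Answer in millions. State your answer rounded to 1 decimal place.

The money multiplier is m = 1 / (rr + e) = 1 / (0.03 + 0.065) ≈ 10.52632.
So M = m × MB = 10.52632 × 710 = 7473.6872 million.

𝕄7473.7 million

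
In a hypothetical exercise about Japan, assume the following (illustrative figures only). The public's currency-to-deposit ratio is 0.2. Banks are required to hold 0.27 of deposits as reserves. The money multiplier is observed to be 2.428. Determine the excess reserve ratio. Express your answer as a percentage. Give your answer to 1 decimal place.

2.4%

Using m = 2.428. Since m = (1 + c)/(c + rr + e), the denominator satisfies c + rr + e = (1 + c)/m = (1 + 0.2) / 2.428 ≈ 0.494234.
With c = 0.2 and rr = 0.27, the excess reserve ratio is 0.494234 − 0.2 − 0.27 = 0.024234.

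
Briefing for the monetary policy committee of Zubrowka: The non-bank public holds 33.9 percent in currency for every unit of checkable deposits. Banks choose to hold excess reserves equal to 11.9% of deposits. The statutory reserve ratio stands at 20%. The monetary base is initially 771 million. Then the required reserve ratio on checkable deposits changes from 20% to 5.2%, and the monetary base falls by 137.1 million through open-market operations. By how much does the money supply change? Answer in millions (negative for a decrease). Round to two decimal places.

95.35 million

Before: m₁ = (1 + 0.339) / (0.2 + 0.119 + 0.339) ≈ 2.034954, MB₁ = 771, so M₁ = 2.034954 × 771 ≈ 1568.9495 million.
After: m₂ = (1 + 0.339) / (0.052 + 0.119 + 0.339) ≈ 2.625490, MB₂ = 771 − 137.1 = 633.9, so M₂ = 2.625490 × 633.9 ≈ 1664.2981 million.
ΔM = M₂ − M₁ = 1664.2981 − 1568.9495 = 95.3486 million.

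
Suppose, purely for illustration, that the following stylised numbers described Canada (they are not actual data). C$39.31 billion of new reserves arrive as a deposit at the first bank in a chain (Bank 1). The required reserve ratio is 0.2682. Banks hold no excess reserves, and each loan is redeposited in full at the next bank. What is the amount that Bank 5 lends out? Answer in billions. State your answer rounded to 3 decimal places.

C$8.250 billion

Each bank lends a fraction (1 − rr) = 0.7318 of the deposit it receives, so Bank 5 receives 39.31·0.7318^4 and lends 39.31·0.7318^5 ≈ 8.2502 billion.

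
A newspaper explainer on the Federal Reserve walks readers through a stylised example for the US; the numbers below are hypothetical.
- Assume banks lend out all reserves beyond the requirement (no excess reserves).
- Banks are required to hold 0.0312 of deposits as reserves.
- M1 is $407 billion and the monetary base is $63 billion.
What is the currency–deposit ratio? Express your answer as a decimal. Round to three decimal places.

Using m = M/MB = 407/63 ≈ 6.460317. From m = (1 + c)/(c + rr + e), rearranging gives 1 + c = m·(c + rr + e), so c·(1 − m) = m·(rr + e) − 1.
Hence c = [m·(rr + e) − 1]/(1 − m) = [6.460317 × (0.0312 + 0) − 1] / (1 − 6.460317) ≈ 0.146226.

0.146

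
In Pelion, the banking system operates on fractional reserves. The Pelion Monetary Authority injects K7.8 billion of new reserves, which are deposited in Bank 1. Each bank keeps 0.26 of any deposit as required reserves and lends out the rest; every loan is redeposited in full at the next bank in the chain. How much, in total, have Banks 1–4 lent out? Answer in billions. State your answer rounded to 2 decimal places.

K15.54 billion

Bank i lends (1 − rr)^i of the original deposit: Bank 1 lends 7.8·0.7400 = 5.7720, Bank 2 lends 7.8·0.7400² ≈ 4.2713, and so on.
Summing a geometric series: total = 7.8·[0.7400·(1 − 0.7400^4) / (1 − 0.7400)] ≈ 15.5430 billion.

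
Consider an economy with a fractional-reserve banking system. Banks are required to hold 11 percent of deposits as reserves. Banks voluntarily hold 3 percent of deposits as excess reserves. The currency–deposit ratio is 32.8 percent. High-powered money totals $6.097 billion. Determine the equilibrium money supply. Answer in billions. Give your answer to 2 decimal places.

The money multiplier is m = (1 + c) / (rr + e + c) = (1 + 0.328) / (0.11 + 0.03 + 0.328) ≈ 2.8376.
So M = m × MB = 2.8376 × 6.097 ≈ 17.3008 billion.

$17.30 billion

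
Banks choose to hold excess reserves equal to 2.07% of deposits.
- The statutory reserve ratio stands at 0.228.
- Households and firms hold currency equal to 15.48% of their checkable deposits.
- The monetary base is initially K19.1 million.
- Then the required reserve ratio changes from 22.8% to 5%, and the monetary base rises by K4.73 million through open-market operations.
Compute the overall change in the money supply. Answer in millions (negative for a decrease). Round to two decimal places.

Before: m₁ = (1 + 0.1548) / (0.228 + 0.0207 + 0.1548) ≈ 2.86196, MB₁ = 19.1, so M₁ = 2.86196 × 19.1 ≈ 54.6634 million.
After: m₂ = (1 + 0.1548) / (0.05 + 0.0207 + 0.1548) ≈ 5.12106, MB₂ = 19.1 + 4.73 = 23.83, so M₂ = 5.12106 × 23.83 ≈ 122.0349 million.
ΔM = M₂ − M₁ = 122.0349 − 54.6634 = 67.3715 million.

K67.37 million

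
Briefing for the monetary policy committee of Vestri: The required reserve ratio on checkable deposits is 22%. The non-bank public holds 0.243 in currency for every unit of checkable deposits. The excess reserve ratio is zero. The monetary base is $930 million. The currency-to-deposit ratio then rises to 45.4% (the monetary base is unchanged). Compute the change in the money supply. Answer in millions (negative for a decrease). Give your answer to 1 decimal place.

-490.5 million

Initially m₁ = (1 + 0.243) / (0.22 + 0.243) ≈ 2.68467, so M₁ = 2.68467 × 930 = 2496.7431 million.
After the change m₂ = (1 + 0.454) / (0.22 + 0.454) ≈ 2.15727, so M₂ = 2.15727 × 930 = 2006.2611 million.
ΔM = M₂ − M₁ = 2006.2611 − 2496.7431 = -490.482 million.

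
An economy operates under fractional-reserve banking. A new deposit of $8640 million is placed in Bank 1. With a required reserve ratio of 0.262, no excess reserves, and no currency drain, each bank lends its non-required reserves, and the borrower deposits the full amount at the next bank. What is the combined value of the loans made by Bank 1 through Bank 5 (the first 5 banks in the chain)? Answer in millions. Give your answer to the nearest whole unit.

Bank i lends (1 − rr)^i of the original deposit: Bank 1 lends 8640·0.7380 = 6376.3200, Bank 2 lends 8640·0.7380² ≈ 4705.7242, and so on.
Summing a geometric series: total = 8640·[0.7380·(1 − 0.7380^5) / (1 − 0.7380)] ≈ 19009.2660 million.

$19009 million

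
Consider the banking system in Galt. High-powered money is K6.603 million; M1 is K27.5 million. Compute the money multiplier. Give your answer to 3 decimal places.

The money multiplier is m = M / MB = 27.5 / 6.603 ≈ 4.16477.

4.165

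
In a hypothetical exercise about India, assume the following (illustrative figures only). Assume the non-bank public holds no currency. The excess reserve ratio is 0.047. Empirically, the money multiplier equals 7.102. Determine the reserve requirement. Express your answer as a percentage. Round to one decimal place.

9.4%

Using m = 7.102. Since m = (1 + c)/(c + rr + e), the denominator satisfies c + rr + e = (1 + c)/m = (1 + 0) / 7.102 ≈ 0.140805.
With c = 0 and e = 0.047, the reserve requirement is 0.140805 − 0 − 0.047 = 0.093805.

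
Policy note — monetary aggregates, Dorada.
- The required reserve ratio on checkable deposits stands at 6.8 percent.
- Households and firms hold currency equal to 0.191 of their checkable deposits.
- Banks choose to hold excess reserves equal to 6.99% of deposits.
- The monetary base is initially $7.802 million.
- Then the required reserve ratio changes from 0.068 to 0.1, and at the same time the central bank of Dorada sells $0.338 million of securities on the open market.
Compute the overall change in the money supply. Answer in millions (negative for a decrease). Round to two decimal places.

-3.62 million

Before: m₁ = (1 + 0.191) / (0.068 + 0.0699 + 0.191) ≈ 3.6212, MB₁ = 7.802, so M₁ = 3.6212 × 7.802 ≈ 28.2526 million.
After: m₂ = (1 + 0.191) / (0.1 + 0.0699 + 0.191) ≈ 3.3001, MB₂ = 7.802 − 0.338 = 7.464, so M₂ = 3.3001 × 7.464 ≈ 24.6319 million.
ΔM = M₂ − M₁ = 24.6319 − 28.2526 = -3.6207 million.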